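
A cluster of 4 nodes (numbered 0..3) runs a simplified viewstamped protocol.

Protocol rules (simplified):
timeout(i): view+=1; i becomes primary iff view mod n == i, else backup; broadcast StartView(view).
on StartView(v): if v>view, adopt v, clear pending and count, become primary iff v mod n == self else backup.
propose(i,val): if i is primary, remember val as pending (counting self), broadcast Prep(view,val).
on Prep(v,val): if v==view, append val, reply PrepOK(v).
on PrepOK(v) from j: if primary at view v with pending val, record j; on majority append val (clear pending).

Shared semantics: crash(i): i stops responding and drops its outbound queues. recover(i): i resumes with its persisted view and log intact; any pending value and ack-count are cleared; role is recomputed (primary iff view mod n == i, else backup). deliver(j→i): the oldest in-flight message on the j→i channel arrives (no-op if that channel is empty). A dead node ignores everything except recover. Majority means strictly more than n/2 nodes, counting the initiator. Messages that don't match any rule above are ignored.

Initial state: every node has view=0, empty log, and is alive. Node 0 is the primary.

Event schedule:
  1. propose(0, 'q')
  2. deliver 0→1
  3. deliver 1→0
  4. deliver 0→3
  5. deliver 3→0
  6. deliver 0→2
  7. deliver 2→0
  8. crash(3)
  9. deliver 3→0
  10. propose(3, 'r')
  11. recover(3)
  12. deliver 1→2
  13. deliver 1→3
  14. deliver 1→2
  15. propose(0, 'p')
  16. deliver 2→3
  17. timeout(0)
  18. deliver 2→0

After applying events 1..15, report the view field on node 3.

1. propose(0,'q'):  nop
2. deliver 0→1:  <1:back v0 q>
3. deliver 1→0:  nop
4. deliver 0→3:  <3:back v0 q>
5. deliver 3→0:  <0:prim v0 q>
6. deliver 0→2:  <2:back v0 q>
7. deliver 2→0:  nop
8. crash(3):  <3:✗back v0 q>
9. deliver 3→0:  nop
10. propose(3,'r'):  nop
11. recover(3):  <3:back v0 q>
12. deliver 1→2:  nop
13. deliver 1→3:  nop
14. deliver 1→2:  nop
15. propose(0,'p'):  nop

0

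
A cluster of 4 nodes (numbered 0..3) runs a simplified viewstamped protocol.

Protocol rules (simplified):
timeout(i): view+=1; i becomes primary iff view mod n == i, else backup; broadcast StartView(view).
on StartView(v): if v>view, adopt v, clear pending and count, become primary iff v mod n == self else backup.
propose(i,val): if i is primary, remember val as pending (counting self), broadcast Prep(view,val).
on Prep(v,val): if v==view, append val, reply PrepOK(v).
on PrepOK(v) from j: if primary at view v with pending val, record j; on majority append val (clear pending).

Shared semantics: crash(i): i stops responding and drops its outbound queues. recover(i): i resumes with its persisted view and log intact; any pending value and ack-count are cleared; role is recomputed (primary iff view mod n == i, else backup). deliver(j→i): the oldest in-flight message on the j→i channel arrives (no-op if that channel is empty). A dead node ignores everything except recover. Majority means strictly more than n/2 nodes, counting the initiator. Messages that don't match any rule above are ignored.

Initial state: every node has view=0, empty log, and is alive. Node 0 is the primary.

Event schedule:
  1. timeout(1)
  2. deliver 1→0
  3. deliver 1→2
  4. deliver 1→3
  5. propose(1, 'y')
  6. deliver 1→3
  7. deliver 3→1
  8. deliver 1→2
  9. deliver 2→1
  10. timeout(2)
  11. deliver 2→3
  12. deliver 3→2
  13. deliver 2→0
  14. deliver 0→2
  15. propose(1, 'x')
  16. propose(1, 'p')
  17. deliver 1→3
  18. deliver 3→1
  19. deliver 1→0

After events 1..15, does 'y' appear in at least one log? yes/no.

yes

step 1 timeout(1): 1={prim,v=1,log=-}
step 2 deliver 1→0: 0={back,v=1,log=-}
step 3 deliver 1→2: 2={back,v=1,log=-}
step 4 deliver 1→3: 3={back,v=1,log=-}
step 5 propose(1,'y'): —
step 6 deliver 1→3: 3={back,v=1,log=y}
step 7 deliver 3→1: —
step 8 deliver 1→2: 2={back,v=1,log=y}
step 9 deliver 2→1: 1={prim,v=1,log=y}
step 10 timeout(2): 2={prim,v=2,log=y}
step 11 deliver 2→3: 3={back,v=2,log=y}
step 12 deliver 3→2: —
step 13 deliver 2→0: 0={back,v=2,log=-}
step 14 deliver 0→2: —
step 15 propose(1,'x'): —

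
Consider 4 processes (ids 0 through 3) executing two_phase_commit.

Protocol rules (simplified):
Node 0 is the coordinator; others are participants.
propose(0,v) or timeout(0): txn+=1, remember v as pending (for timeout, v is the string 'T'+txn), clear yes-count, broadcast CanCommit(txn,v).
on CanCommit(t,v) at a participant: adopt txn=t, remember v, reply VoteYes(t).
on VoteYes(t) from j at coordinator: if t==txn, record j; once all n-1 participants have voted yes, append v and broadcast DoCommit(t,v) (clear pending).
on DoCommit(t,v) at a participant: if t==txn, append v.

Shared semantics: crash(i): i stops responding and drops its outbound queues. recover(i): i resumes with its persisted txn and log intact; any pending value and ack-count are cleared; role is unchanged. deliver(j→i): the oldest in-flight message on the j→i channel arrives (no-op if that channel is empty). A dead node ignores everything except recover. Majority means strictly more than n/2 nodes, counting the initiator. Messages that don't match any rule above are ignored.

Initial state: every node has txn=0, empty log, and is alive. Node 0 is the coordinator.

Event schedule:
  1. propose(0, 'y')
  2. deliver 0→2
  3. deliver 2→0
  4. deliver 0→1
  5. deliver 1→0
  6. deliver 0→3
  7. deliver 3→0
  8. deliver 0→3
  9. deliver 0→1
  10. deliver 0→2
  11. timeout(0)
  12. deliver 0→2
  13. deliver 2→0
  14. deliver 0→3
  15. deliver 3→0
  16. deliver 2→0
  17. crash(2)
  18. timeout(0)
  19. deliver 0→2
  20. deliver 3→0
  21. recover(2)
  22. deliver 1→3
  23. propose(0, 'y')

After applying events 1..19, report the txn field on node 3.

after 1 — propose(0,'y'): n0:coor/t1/[-]
after 2 — deliver 0→2: n2:part/t1/[-]
after 3 — deliver 2→0: ·
after 4 — deliver 0→1: n1:part/t1/[-]
after 5 — deliver 1→0: ·
after 6 — deliver 0→3: n3:part/t1/[-]
after 7 — deliver 3→0: n0:coor/t1/[y]
after 8 — deliver 0→3: n3:part/t1/[y]
after 9 — deliver 0→1: n1:part/t1/[y]
after 10 — deliver 0→2: n2:part/t1/[y]
after 11 — timeout(0): n0:coor/t2/[y]
after 12 — deliver 0→2: n2:part/t2/[y]
after 13 — deliver 2→0: ·
after 14 — deliver 0→3: n3:part/t2/[y]
after 15 — deliver 3→0: ·
after 16 — deliver 2→0: ·
after 17 — crash(2): n2:✗part/t2/[y]
after 18 — timeout(0): n0:coor/t3/[y]
after 19 — deliver 0→2: ·

2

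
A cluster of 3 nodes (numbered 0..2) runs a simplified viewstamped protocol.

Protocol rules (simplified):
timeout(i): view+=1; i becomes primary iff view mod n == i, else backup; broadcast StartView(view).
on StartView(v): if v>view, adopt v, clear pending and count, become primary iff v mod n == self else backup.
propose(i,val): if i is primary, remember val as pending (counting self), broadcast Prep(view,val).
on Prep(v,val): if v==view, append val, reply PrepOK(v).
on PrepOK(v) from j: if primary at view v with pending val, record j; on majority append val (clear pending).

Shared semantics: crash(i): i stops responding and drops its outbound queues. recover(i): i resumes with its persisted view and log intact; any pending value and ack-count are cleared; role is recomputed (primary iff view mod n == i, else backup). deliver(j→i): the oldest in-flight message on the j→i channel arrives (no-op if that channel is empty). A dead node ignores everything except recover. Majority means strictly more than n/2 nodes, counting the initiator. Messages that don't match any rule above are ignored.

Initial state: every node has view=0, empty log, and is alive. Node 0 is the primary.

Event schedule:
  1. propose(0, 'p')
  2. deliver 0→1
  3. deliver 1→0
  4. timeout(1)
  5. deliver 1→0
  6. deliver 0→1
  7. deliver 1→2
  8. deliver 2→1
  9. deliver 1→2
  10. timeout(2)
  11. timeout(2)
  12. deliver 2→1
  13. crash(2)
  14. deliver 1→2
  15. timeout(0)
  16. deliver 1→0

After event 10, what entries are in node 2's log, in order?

e1 propose(0,'p'): ·
e2 deliver 0→1: 1[back,v=0,p]
e3 deliver 1→0: 0[prim,v=0,p]
e4 timeout(1): 1[prim,v=1,p]
e5 deliver 1→0: 0[back,v=1,p]
e6 deliver 0→1: ·
e7 deliver 1→2: 2[back,v=1,-]
e8 deliver 2→1: ·
e9 deliver 1→2: ·
e10 timeout(2): 2[prim,v=2,-]

empty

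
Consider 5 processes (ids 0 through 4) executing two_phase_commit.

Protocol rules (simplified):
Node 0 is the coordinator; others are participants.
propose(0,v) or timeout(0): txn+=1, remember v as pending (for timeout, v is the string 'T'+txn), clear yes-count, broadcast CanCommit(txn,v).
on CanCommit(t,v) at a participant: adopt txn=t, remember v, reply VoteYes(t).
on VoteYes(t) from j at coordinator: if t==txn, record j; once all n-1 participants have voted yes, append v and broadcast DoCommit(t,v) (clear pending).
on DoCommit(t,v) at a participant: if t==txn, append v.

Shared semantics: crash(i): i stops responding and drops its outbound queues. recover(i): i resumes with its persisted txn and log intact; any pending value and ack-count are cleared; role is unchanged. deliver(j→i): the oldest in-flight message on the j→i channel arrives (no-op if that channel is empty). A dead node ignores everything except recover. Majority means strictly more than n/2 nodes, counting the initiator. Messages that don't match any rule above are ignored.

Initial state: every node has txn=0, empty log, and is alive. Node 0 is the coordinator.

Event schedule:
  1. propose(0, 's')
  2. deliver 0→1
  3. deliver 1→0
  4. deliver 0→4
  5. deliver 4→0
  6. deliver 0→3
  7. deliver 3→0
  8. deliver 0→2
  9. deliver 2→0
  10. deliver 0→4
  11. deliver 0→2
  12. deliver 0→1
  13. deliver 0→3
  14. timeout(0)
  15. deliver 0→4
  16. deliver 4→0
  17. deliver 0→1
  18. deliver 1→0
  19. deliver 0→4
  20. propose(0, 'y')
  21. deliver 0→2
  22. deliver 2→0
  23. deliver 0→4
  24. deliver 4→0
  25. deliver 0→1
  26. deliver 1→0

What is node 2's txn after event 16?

1

step 1 propose(0,'s'): 0={coor,t=1,log=-}
step 2 deliver 0→1: 1={part,t=1,log=-}
step 3 deliver 1→0: —
step 4 deliver 0→4: 4={part,t=1,log=-}
step 5 deliver 4→0: —
step 6 deliver 0→3: 3={part,t=1,log=-}
step 7 deliver 3→0: —
step 8 deliver 0→2: 2={part,t=1,log=-}
step 9 deliver 2→0: 0={coor,t=1,log=s}
step 10 deliver 0→4: 4={part,t=1,log=s}
step 11 deliver 0→2: 2={part,t=1,log=s}
step 12 deliver 0→1: 1={part,t=1,log=s}
step 13 deliver 0→3: 3={part,t=1,log=s}
step 14 timeout(0): 0={coor,t=2,log=s}
step 15 deliver 0→4: 4={part,t=2,log=s}
step 16 deliver 4→0: —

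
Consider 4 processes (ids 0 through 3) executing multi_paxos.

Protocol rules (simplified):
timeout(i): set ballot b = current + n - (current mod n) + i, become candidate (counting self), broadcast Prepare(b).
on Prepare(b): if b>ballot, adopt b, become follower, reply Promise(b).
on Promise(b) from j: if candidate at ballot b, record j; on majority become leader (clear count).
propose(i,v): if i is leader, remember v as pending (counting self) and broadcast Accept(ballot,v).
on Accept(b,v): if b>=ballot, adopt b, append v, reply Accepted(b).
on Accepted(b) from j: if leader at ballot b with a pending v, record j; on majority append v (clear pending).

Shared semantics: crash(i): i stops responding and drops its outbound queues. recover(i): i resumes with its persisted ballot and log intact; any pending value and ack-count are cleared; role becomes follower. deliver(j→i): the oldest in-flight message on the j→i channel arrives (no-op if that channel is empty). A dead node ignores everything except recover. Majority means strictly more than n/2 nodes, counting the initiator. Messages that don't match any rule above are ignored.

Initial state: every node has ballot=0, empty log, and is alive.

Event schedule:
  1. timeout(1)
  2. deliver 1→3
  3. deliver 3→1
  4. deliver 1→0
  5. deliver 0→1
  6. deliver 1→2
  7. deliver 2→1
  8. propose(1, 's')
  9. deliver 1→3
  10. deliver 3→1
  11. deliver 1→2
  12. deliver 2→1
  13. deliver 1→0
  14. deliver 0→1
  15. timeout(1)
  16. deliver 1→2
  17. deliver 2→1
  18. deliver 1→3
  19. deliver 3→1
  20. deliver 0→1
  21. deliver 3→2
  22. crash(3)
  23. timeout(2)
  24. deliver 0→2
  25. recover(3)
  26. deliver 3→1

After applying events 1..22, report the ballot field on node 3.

9

1. timeout(1):  <1:cand b5 ->
2. deliver 1→3:  <3:foll b5 ->
3. deliver 3→1:  nop
4. deliver 1→0:  <0:foll b5 ->
5. deliver 0→1:  <1:lead b5 ->
6. deliver 1→2:  <2:foll b5 ->
7. deliver 2→1:  nop
8. propose(1,'s'):  nop
9. deliver 1→3:  <3:foll b5 s>
10. deliver 3→1:  nop
11. deliver 1→2:  <2:foll b5 s>
12. deliver 2→1:  <1:lead b5 s>
13. deliver 1→0:  <0:foll b5 s>
14. deliver 0→1:  nop
15. timeout(1):  <1:cand b9 s>
16. deliver 1→2:  <2:foll b9 s>
17. deliver 2→1:  nop
18. deliver 1→3:  <3:foll b9 s>
19. deliver 3→1:  <1:lead b9 s>
20. deliver 0→1:  nop
21. deliver 3→2:  nop
22. crash(3):  <3:✗foll b9 s>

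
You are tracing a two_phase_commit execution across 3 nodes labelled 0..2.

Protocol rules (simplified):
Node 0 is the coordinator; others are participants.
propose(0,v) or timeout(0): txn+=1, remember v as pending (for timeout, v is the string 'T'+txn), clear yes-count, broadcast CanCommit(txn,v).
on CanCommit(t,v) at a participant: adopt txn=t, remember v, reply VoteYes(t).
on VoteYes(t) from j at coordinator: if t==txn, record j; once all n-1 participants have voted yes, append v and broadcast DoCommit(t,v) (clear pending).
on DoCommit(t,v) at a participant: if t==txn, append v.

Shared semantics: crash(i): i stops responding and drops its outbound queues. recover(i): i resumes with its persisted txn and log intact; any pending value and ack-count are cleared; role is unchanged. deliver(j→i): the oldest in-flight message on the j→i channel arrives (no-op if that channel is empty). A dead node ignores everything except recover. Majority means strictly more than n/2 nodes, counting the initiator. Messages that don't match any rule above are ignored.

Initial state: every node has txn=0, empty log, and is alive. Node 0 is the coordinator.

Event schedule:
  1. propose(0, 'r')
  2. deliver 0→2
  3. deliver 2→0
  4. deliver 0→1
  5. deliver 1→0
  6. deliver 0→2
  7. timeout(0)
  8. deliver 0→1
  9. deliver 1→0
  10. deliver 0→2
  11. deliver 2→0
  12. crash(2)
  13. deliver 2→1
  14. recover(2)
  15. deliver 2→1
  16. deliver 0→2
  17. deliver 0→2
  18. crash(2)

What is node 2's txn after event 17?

2

1. propose(0,'r'):  <0:coor t1 ->
2. deliver 0→2:  <2:part t1 ->
3. deliver 2→0:  nop
4. deliver 0→1:  <1:part t1 ->
5. deliver 1→0:  <0:coor t1 r>
6. deliver 0→2:  <2:part t1 r>
7. timeout(0):  <0:coor t2 r>
8. deliver 0→1:  <1:part t1 r>
9. deliver 1→0:  nop
10. deliver 0→2:  <2:part t2 r>
11. deliver 2→0:  nop
12. crash(2):  <2:✗part t2 r>
13. deliver 2→1:  nop
14. recover(2):  <2:part t2 r>
15. deliver 2→1:  nop
16. deliver 0→2:  nop
17. deliver 0→2:  nop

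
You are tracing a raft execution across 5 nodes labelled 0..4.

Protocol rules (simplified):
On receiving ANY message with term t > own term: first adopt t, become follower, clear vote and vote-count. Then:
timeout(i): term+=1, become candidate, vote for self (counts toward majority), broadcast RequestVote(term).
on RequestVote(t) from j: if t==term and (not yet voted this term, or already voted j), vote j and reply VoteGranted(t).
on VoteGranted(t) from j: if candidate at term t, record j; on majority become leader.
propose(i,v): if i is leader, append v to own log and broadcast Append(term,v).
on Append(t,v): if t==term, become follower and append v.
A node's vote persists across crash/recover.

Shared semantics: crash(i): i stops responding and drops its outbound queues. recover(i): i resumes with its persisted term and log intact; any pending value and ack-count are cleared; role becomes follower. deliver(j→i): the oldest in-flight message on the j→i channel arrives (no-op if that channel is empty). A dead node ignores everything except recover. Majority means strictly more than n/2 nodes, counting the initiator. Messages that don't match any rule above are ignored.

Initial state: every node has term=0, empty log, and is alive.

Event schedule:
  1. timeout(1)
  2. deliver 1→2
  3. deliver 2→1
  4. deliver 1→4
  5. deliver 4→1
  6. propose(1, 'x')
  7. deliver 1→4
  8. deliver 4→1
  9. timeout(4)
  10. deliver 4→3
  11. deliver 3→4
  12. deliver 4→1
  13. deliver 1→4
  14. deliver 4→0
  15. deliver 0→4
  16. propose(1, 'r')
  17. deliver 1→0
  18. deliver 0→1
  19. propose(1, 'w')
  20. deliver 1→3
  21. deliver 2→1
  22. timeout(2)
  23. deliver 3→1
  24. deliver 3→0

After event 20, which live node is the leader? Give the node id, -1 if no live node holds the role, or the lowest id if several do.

4

e1 timeout(1): 1[cand,t=1,-]
e2 deliver 1→2: 2[foll,t=1,-]
e3 deliver 2→1: ·
e4 deliver 1→4: 4[foll,t=1,-]
e5 deliver 4→1: 1[lead,t=1,-]
e6 propose(1,'x'): 1[lead,t=1,x]
e7 deliver 1→4: 4[foll,t=1,x]
e8 deliver 4→1: ·
e9 timeout(4): 4[cand,t=2,x]
e10 deliver 4→3: 3[foll,t=2,-]
e11 deliver 3→4: ·
e12 deliver 4→1: 1[foll,t=2,x]
e13 deliver 1→4: 4[lead,t=2,x]
e14 deliver 4→0: 0[foll,t=2,-]
e15 deliver 0→4: ·
e16 propose(1,'r'): ·
e17 deliver 1→0: ·
e18 deliver 0→1: ·
e19 propose(1,'w'): ·
e20 deliver 1→3: ·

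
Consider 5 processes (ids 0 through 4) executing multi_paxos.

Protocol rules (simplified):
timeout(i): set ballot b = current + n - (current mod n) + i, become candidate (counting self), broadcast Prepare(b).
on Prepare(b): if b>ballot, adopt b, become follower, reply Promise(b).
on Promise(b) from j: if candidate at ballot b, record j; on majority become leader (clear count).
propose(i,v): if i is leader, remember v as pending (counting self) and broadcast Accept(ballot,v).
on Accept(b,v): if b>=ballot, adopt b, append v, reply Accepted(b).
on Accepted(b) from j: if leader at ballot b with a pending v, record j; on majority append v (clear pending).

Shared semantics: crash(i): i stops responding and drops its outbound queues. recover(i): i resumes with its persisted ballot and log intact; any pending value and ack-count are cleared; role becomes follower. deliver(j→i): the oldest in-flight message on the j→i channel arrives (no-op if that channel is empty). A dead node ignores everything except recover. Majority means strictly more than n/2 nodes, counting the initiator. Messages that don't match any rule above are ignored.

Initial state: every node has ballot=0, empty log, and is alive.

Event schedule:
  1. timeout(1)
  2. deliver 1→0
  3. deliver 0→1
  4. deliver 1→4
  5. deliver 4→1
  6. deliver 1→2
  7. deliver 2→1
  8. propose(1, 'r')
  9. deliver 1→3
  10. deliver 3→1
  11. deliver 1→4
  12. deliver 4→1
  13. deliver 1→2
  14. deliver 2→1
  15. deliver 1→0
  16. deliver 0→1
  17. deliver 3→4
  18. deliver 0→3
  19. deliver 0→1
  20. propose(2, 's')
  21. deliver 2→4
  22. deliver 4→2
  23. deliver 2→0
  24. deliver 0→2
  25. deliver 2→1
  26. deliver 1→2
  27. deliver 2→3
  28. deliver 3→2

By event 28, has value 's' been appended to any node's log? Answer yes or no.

no

after 1 — timeout(1): n1:cand/b6/[-]
after 2 — deliver 1→0: n0:foll/b6/[-]
after 3 — deliver 0→1: ·
after 4 — deliver 1→4: n4:foll/b6/[-]
after 5 — deliver 4→1: n1:lead/b6/[-]
after 6 — deliver 1→2: n2:foll/b6/[-]
after 7 — deliver 2→1: ·
after 8 — propose(1,'r'): ·
after 9 — deliver 1→3: n3:foll/b6/[-]
after 10 — deliver 3→1: ·
after 11 — deliver 1→4: n4:foll/b6/[r]
after 12 — deliver 4→1: ·
after 13 — deliver 1→2: n2:foll/b6/[r]
after 14 — deliver 2→1: n1:lead/b6/[r]
after 15 — deliver 1→0: n0:foll/b6/[r]
after 16 — deliver 0→1: ·
after 17 — deliver 3→4: ·
after 18 — deliver 0→3: ·
after 19 — deliver 0→1: ·
after 20 — propose(2,'s'): ·
after 21 — deliver 2→4: ·
after 22 — deliver 4→2: ·
after 23 — deliver 2→0: ·
after 24 — deliver 0→2: ·
after 25 — deliver 2→1: ·
after 26 — deliver 1→2: ·
after 27 — deliver 2→3: ·
after 28 — deliver 3→2: ·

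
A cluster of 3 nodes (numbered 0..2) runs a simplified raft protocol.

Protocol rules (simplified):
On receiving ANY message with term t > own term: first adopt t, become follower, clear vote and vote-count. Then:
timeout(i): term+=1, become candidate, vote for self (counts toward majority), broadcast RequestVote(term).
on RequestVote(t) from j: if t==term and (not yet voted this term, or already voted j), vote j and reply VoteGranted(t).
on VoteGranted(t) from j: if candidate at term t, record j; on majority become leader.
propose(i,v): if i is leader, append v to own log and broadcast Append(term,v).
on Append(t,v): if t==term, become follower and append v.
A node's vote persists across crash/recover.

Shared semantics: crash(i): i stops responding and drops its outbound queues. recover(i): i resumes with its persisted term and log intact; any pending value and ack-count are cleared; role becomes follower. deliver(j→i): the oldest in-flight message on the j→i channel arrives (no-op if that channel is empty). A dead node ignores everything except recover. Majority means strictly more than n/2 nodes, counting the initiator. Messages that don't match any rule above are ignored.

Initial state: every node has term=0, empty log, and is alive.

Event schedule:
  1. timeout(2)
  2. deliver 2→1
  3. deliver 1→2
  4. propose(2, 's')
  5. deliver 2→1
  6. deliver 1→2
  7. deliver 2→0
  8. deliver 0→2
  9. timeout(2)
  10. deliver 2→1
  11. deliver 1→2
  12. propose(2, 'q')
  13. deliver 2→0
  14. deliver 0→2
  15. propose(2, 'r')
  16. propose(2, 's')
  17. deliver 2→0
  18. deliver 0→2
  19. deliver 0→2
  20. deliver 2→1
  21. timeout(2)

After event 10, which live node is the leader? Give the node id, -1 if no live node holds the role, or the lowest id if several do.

-1

[1] timeout(2) → N2(cand t1 [-])
[2] deliver 2→1 → N1(foll t1 [-])
[3] deliver 1→2 → N2(lead t1 [-])
[4] propose(2,'s') → N2(lead t1 [s])
[5] deliver 2→1 → N1(foll t1 [s])
[6] deliver 1→2 → ∅
[7] deliver 2→0 → N0(foll t1 [-])
[8] deliver 0→2 → ∅
[9] timeout(2) → N2(cand t2 [s])
[10] deliver 2→1 → N1(foll t2 [s])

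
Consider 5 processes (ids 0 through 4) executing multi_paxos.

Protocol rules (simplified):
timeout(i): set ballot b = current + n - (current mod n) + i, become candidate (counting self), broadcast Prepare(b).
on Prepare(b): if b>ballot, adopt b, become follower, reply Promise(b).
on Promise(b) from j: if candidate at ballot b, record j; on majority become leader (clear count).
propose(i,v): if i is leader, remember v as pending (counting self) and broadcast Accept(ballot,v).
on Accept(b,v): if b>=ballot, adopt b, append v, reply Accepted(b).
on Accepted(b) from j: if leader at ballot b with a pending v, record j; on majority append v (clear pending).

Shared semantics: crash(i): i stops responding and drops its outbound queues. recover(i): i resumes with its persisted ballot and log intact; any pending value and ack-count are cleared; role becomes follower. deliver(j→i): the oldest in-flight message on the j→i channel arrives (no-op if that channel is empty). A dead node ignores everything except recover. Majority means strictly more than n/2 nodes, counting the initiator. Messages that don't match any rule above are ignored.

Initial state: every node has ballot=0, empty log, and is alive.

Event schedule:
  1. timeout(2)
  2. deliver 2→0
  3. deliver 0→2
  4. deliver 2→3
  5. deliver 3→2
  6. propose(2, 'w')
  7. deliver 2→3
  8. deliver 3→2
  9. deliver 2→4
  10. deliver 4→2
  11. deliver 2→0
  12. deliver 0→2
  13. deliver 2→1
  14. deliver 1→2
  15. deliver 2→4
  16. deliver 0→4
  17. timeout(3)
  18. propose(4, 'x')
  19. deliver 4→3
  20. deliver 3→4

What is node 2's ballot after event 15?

7

e1 timeout(2): 2[cand,b=7,-]
e2 deliver 2→0: 0[foll,b=7,-]
e3 deliver 0→2: ·
e4 deliver 2→3: 3[foll,b=7,-]
e5 deliver 3→2: 2[lead,b=7,-]
e6 propose(2,'w'): ·
e7 deliver 2→3: 3[foll,b=7,w]
e8 deliver 3→2: ·
e9 deliver 2→4: 4[foll,b=7,-]
e10 deliver 4→2: ·
e11 deliver 2→0: 0[foll,b=7,w]
e12 deliver 0→2: 2[lead,b=7,w]
e13 deliver 2→1: 1[foll,b=7,-]
e14 deliver 1→2: ·
e15 deliver 2→4: 4[foll,b=7,w]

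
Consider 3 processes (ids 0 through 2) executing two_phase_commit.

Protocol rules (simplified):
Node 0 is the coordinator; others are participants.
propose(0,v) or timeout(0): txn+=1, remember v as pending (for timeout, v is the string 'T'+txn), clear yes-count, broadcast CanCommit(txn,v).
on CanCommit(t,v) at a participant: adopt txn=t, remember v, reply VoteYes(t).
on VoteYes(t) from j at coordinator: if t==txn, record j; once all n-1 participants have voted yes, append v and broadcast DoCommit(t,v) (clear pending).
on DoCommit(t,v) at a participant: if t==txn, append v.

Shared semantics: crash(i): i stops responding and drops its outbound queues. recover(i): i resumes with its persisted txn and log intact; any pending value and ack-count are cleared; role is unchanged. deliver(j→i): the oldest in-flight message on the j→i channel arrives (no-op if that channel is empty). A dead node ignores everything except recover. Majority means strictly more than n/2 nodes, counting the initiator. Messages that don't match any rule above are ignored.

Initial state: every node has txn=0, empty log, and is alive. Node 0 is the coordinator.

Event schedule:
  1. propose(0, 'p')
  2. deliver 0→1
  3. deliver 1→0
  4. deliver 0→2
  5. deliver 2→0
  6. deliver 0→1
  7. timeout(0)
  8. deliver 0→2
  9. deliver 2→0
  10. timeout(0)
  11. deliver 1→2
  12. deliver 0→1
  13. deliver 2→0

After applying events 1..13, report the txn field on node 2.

[1] propose(0,'p') → N0(coor t1 [-])
[2] deliver 0→1 → N1(part t1 [-])
[3] deliver 1→0 → ∅
[4] deliver 0→2 → N2(part t1 [-])
[5] deliver 2→0 → N0(coor t1 [p])
[6] deliver 0→1 → N1(part t1 [p])
[7] timeout(0) → N0(coor t2 [p])
[8] deliver 0→2 → N2(part t1 [p])
[9] deliver 2→0 → ∅
[10] timeout(0) → N0(coor t3 [p])
[11] deliver 1→2 → ∅
[12] deliver 0→1 → N1(part t2 [p])
[13] deliver 2→0 → ∅

1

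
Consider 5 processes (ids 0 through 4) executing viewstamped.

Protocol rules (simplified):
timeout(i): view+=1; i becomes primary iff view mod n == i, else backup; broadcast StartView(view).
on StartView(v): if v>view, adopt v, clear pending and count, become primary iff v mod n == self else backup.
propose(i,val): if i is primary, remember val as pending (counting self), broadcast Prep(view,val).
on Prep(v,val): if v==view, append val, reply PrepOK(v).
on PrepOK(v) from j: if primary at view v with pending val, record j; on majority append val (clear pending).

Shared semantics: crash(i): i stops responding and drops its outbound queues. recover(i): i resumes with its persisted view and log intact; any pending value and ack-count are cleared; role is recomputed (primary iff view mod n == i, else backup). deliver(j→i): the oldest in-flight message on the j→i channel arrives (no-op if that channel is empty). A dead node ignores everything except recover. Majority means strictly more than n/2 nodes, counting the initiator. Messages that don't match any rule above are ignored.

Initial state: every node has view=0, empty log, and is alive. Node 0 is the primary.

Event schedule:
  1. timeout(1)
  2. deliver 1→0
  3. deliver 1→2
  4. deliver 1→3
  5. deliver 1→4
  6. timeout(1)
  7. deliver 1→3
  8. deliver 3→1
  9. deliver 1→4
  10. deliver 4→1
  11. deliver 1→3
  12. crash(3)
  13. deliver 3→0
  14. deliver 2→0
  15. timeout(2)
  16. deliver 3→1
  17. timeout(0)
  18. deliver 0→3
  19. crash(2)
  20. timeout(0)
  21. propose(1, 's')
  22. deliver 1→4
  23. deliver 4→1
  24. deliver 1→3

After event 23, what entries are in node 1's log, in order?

empty

1. timeout(1):  <1:prim v1 ->
2. deliver 1→0:  <0:back v1 ->
3. deliver 1→2:  <2:back v1 ->
4. deliver 1→3:  <3:back v1 ->
5. deliver 1→4:  <4:back v1 ->
6. timeout(1):  <1:back v2 ->
7. deliver 1→3:  <3:back v2 ->
8. deliver 3→1:  nop
9. deliver 1→4:  <4:back v2 ->
10. deliver 4→1:  nop
11. deliver 1→3:  nop
12. crash(3):  <3:✗back v2 ->
13. deliver 3→0:  nop
14. deliver 2→0:  nop
15. timeout(2):  <2:prim v2 ->
16. deliver 3→1:  nop
17. timeout(0):  <0:back v2 ->
18. deliver 0→3:  nop
19. crash(2):  <2:✗prim v2 ->
20. timeout(0):  <0:back v3 ->
21. propose(1,'s'):  nop
22. deliver 1→4:  nop
23. deliver 4→1:  nop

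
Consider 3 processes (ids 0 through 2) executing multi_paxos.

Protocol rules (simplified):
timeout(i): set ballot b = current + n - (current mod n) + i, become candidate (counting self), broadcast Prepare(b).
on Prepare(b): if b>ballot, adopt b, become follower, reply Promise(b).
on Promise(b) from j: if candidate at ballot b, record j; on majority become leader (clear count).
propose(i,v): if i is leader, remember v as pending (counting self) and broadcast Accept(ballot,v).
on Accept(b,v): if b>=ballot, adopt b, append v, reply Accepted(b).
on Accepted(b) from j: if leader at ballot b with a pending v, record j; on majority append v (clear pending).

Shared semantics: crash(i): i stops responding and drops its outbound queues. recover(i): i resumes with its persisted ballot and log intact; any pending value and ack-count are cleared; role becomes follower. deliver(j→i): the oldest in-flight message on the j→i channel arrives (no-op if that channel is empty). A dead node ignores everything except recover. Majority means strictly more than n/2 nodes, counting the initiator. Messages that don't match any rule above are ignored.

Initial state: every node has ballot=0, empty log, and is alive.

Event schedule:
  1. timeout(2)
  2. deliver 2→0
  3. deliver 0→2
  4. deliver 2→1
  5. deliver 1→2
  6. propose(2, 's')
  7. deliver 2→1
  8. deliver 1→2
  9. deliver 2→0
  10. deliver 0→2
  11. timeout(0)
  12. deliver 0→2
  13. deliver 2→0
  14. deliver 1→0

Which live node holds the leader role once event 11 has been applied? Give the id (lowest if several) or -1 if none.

2

step 1 timeout(2): 2={cand,b=5,log=-}
step 2 deliver 2→0: 0={foll,b=5,log=-}
step 3 deliver 0→2: 2={lead,b=5,log=-}
step 4 deliver 2→1: 1={foll,b=5,log=-}
step 5 deliver 1→2: —
step 6 propose(2,'s'): —
step 7 deliver 2→1: 1={foll,b=5,log=s}
step 8 deliver 1→2: 2={lead,b=5,log=s}
step 9 deliver 2→0: 0={foll,b=5,log=s}
step 10 deliver 0→2: —
step 11 timeout(0): 0={cand,b=6,log=s}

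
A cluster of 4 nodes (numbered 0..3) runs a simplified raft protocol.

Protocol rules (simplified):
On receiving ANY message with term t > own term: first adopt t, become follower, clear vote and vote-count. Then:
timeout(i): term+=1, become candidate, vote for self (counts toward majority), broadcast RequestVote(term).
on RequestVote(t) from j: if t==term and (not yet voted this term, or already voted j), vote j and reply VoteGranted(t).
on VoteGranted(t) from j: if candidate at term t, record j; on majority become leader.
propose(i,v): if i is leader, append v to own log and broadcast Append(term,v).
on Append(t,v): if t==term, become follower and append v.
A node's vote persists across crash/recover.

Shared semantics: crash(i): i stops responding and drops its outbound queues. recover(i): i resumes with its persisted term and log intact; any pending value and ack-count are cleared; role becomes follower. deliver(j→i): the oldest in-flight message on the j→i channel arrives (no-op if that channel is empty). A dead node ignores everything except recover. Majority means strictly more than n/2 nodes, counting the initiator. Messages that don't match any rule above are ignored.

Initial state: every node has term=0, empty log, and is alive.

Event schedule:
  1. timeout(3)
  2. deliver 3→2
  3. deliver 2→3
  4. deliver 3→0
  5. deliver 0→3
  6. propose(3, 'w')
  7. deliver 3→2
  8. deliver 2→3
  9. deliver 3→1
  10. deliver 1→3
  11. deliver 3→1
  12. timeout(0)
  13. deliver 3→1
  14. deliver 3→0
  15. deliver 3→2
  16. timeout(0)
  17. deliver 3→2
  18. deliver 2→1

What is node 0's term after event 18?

e1 timeout(3): 3[cand,t=1,-]
e2 deliver 3→2: 2[foll,t=1,-]
e3 deliver 2→3: ·
e4 deliver 3→0: 0[foll,t=1,-]
e5 deliver 0→3: 3[lead,t=1,-]
e6 propose(3,'w'): 3[lead,t=1,w]
e7 deliver 3→2: 2[foll,t=1,w]
e8 deliver 2→3: ·
e9 deliver 3→1: 1[foll,t=1,-]
e10 deliver 1→3: ·
e11 deliver 3→1: 1[foll,t=1,w]
e12 timeout(0): 0[cand,t=2,-]
e13 deliver 3→1: ·
e14 deliver 3→0: ·
e15 deliver 3→2: ·
e16 timeout(0): 0[cand,t=3,-]
e17 deliver 3→2: ·
e18 deliver 2→1: ·

3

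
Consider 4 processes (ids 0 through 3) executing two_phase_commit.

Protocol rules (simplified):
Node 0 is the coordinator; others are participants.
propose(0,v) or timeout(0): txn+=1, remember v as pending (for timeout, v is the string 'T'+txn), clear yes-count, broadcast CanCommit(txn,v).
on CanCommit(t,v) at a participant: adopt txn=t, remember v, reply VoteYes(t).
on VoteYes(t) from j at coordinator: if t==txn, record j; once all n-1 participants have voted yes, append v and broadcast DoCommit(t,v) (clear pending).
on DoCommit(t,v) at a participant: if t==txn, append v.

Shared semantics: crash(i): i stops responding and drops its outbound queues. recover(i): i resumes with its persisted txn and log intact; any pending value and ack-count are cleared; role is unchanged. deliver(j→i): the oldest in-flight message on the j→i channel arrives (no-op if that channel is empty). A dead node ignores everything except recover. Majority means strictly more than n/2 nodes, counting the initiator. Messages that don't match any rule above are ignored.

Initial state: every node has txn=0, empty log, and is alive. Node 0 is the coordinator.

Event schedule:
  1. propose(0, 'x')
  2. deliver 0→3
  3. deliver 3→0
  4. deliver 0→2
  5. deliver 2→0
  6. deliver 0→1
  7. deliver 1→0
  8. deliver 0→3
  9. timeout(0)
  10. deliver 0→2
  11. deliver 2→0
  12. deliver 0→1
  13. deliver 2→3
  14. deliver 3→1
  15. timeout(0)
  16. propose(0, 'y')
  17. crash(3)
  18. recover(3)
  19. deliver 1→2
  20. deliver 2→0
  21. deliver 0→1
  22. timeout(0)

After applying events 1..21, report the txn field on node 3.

1

e1 propose(0,'x'): 0[coor,t=1,-]
e2 deliver 0→3: 3[part,t=1,-]
e3 deliver 3→0: ·
e4 deliver 0→2: 2[part,t=1,-]
e5 deliver 2→0: ·
e6 deliver 0→1: 1[part,t=1,-]
e7 deliver 1→0: 0[coor,t=1,x]
e8 deliver 0→3: 3[part,t=1,x]
e9 timeout(0): 0[coor,t=2,x]
e10 deliver 0→2: 2[part,t=1,x]
e11 deliver 2→0: ·
e12 deliver 0→1: 1[part,t=1,x]
e13 deliver 2→3: ·
e14 deliver 3→1: ·
e15 timeout(0): 0[coor,t=3,x]
e16 propose(0,'y'): 0[coor,t=4,x]
e17 crash(3): 3[✗part,t=1,x]
e18 recover(3): 3[part,t=1,x]
e19 deliver 1→2: ·
e20 deliver 2→0: ·
e21 deliver 0→1: 1[part,t=2,x]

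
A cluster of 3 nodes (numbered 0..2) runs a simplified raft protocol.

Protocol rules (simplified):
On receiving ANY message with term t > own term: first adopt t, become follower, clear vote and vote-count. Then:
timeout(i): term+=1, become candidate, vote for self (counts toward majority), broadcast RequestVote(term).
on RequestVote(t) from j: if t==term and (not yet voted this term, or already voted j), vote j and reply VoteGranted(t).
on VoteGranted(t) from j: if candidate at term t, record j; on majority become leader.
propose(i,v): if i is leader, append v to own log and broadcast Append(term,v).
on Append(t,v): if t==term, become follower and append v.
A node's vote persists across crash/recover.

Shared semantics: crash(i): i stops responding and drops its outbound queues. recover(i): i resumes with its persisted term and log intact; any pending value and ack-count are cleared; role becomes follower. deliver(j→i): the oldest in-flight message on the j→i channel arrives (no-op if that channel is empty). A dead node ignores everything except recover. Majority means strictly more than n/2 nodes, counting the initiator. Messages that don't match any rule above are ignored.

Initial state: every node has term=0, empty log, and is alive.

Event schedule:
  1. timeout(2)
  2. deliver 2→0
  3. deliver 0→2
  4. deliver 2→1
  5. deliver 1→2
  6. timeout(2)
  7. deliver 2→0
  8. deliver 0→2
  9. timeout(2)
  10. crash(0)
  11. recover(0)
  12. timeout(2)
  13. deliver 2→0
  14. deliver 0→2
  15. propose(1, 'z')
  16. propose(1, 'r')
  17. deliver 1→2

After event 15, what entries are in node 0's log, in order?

empty

[1] timeout(2) → N2(cand t1 [-])
[2] deliver 2→0 → N0(foll t1 [-])
[3] deliver 0→2 → N2(lead t1 [-])
[4] deliver 2→1 → N1(foll t1 [-])
[5] deliver 1→2 → ∅
[6] timeout(2) → N2(cand t2 [-])
[7] deliver 2→0 → N0(foll t2 [-])
[8] deliver 0→2 → N2(lead t2 [-])
[9] timeout(2) → N2(cand t3 [-])
[10] crash(0) → N0(✗foll t2 [-])
[11] recover(0) → N0(foll t2 [-])
[12] timeout(2) → N2(cand t4 [-])
[13] deliver 2→0 → N0(foll t3 [-])
[14] deliver 0→2 → ∅
[15] propose(1,'z') → ∅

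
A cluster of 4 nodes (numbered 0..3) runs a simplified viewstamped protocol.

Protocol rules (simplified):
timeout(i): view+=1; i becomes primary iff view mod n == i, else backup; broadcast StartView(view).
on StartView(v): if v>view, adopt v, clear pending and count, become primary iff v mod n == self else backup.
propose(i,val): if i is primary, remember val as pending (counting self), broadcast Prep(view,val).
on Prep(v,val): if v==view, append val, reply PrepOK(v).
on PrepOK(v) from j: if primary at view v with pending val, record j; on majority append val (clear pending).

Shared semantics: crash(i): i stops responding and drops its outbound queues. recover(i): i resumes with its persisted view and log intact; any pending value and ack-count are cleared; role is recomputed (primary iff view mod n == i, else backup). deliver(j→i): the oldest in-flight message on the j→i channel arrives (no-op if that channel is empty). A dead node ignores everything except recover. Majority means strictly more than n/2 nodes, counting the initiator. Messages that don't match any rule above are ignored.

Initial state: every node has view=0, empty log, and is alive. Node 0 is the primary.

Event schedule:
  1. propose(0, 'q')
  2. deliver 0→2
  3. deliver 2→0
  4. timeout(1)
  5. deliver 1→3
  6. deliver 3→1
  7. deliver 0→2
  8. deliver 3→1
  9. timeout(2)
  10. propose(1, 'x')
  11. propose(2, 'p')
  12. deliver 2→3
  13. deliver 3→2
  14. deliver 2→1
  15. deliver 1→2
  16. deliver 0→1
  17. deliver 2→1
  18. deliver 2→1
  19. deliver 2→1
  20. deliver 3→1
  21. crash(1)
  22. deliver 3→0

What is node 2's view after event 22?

1

[1] propose(0,'q') → ∅
[2] deliver 0→2 → N2(back v0 [q])
[3] deliver 2→0 → ∅
[4] timeout(1) → N1(prim v1 [-])
[5] deliver 1→3 → N3(back v1 [-])
[6] deliver 3→1 → ∅
[7] deliver 0→2 → ∅
[8] deliver 3→1 → ∅
[9] timeout(2) → N2(back v1 [q])
[10] propose(1,'x') → ∅
[11] propose(2,'p') → ∅
[12] deliver 2→3 → ∅
[13] deliver 3→2 → ∅
[14] deliver 2→1 → ∅
[15] deliver 1→2 → ∅
[16] deliver 0→1 → ∅
[17] deliver 2→1 → ∅
[18] deliver 2→1 → ∅
[19] deliver 2→1 → ∅
[20] deliver 3→1 → ∅
[21] crash(1) → N1(✗prim v1 [-])
[22] deliver 3→0 → ∅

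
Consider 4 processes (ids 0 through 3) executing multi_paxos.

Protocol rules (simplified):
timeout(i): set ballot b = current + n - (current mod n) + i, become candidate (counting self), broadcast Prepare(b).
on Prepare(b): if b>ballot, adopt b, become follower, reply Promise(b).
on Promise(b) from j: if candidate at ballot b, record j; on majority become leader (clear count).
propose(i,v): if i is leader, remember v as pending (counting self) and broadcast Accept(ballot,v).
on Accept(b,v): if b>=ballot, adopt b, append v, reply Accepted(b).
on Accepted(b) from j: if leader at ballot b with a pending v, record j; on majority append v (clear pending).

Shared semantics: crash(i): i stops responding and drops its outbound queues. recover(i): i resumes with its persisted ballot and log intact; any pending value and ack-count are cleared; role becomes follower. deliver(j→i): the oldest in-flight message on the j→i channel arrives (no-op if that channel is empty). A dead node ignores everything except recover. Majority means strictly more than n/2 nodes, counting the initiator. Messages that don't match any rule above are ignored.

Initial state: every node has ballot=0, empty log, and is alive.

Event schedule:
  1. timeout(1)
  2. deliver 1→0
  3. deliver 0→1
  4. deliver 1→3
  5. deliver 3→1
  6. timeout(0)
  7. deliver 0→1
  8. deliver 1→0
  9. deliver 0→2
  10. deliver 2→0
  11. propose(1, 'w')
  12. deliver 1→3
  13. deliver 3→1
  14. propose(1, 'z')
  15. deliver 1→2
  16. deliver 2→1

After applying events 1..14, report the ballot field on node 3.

[1] timeout(1) → N1(cand b5 [-])
[2] deliver 1→0 → N0(foll b5 [-])
[3] deliver 0→1 → ∅
[4] deliver 1→3 → N3(foll b5 [-])
[5] deliver 3→1 → N1(lead b5 [-])
[6] timeout(0) → N0(cand b8 [-])
[7] deliver 0→1 → N1(foll b8 [-])
[8] deliver 1→0 → ∅
[9] deliver 0→2 → N2(foll b8 [-])
[10] deliver 2→0 → N0(lead b8 [-])
[11] propose(1,'w') → ∅
[12] deliver 1→3 → ∅
[13] deliver 3→1 → ∅
[14] propose(1,'z') → ∅

5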